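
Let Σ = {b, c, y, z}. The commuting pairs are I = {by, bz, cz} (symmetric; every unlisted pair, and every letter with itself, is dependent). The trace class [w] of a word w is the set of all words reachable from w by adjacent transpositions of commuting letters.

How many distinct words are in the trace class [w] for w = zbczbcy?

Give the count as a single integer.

#0=z has no predecessor
#1=b has no predecessor
#2=c depends on [1:b]
#3=z depends on [0:z]
#4=b depends on [2:c]
#5=c depends on [4:b]
#6=y depends on [3:z, 5:c]
sources: [0:z, 1:b]
N(rest) = Σ N(rest − s) over sources s of rest; N(one piece) = 1:
  size 1 → [6]=1
  size 2 → [3,6]=1  [5,6]=1
  size 3 → [0,3,6]=1  [3,5,6]=2  [4,5,6]=1
  size 4 → [0,3,5,6]=3  [2,4,5,6]=1  [3,4,5,6]=3
  size 5 → [0,3,4,5,6]=6  [1,2,4,5,6]=1  [2,3,4,5,6]=4
  first=0(z) contributes 5
  first=1(b) contributes 10
|[w]| = 15

15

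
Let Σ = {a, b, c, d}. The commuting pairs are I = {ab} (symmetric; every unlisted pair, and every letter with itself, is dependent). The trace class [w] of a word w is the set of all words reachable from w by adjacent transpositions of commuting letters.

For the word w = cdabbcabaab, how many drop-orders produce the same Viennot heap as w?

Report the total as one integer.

30

piece 0:c — minimal
piece 1:d rests on {0:c}
piece 2:a rests on {1:d}
piece 3:b rests on {1:d}
piece 4:b rests on {3:b}
piece 5:c rests on {2:a, 4:b}
piece 6:a rests on {5:c}
piece 7:b rests on {5:c}
piece 8:a rests on {6:a}
piece 9:a rests on {8:a}
piece 10:b rests on {7:b}
minimal pieces: {0:c}
ways to finish when only these pieces remain (= sum over removing one remaining piece with nothing left below it):
  1 left: {9}→1  {10}→1
  2 left: {7,10}→1  {8,9}→1  {9,10}→2
  3 left: {6,8,9}→1  {7,9,10}→3  {8,9,10}→3
  4 left: {6,8,9,10}→4  {7,8,9,10}→6
  5 left: {6,7,8,9,10}→10
  6 left: {5,6,7,8,9,10}→10
  7 left: {2,5,6,7,8,9,10}→10  {4,5,6,7,8,9,10}→10
  8 left: {2,4,5,6,7,8,9,10}→20  {3,4,5,6,7,8,9,10}→10
  9 left: {2,3,4,5,6,7,8,9,10}→30
  placing 0:c first → 30 extensions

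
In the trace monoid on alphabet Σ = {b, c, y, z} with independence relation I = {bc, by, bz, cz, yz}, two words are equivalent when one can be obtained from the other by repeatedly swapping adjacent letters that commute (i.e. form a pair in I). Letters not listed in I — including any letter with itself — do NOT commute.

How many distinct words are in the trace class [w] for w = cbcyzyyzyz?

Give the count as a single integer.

840

piece 0:c — minimal
piece 1:b — minimal
piece 2:c rests on {0:c}
piece 3:y rests on {2:c}
piece 4:z — minimal
piece 5:y rests on {3:y}
piece 6:y rests on {5:y}
piece 7:z rests on {4:z}
piece 8:y rests on {6:y}
piece 9:z rests on {7:z}
minimal pieces: {0:c, 1:b, 4:z}
ways to finish when only these pieces remain (= sum over removing one remaining piece with nothing left below it):
  1 left: {1}→1  {8}→1  {9}→1
  2 left: {1,8}→2  {1,9}→2  {6,8}→1  {7,9}→1  {8,9}→2
  3 left: {1,6,8}→3  {1,7,9}→3  {1,8,9}→6  {4,7,9}→1  {5,6,8}→1  {6,8,9}→3  {7,8,9}→3
  4 left: {1,4,7,9}→4  {1,5,6,8}→4  {1,6,8,9}→12  {1,7,8,9}→12  {3,5,6,8}→1  {4,7,8,9}→4  {5,6,8,9}→4  {6,7,8,9}→6
  5 left: {1,3,5,6,8}→5  {1,4,7,8,9}→20  {1,5,6,8,9}→20  {1,6,7,8,9}→30  {2,3,5,6,8}→1  {3,5,6,8,9}→5  {4,6,7,8,9}→10  {5,6,7,8,9}→10
  6 left: {0,2,3,5,6,8}→1  {1,2,3,5,6,8}→6  {1,3,5,6,8,9}→30  {1,4,6,7,8,9}→60  {1,5,6,7,8,9}→60  {2,3,5,6,8,9}→6  {3,5,6,7,8,9}→15  {4,5,6,7,8,9}→20
  7 left: {0,1,2,3,5,6,8}→7  {0,2,3,5,6,8,9}→7  {1,2,3,5,6,8,9}→42  {1,3,5,6,7,8,9}→105  {1,4,5,6,7,8,9}→140  {2,3,5,6,7,8,9}→21  {3,4,5,6,7,8,9}→35
  8 left: {0,1,2,3,5,6,8,9}→56  {0,2,3,5,6,7,8,9}→28  {1,2,3,5,6,7,8,9}→168  {1,3,4,5,6,7,8,9}→280  {2,3,4,5,6,7,8,9}→56
  placing 0:c first → 504 extensions
  placing 1:b first → 84 extensions
  placing 4:z first → 252 extensions
total linear extensions = 840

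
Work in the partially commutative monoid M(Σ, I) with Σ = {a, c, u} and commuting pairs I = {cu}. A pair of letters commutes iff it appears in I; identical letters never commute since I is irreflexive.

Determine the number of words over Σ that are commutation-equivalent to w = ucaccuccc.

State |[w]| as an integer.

12

0(u) covers ∅
1(c) covers ∅
2(a) covers 0:u, 1:c
3(c) covers 2:a
4(c) covers 3:c
5(u) covers 2:a
6(c) covers 4:c
7(c) covers 6:c
8(c) covers 7:c
floor of heap: 0:u, 1:c
completions by unplaced set U, small U first (add the entries for U minus each lowest piece of U):
  |U|=1: {5}:1  {8}:1
  |U|=2: {5,8}:2  {7,8}:1
  |U|=3: {5,7,8}:3  {6,7,8}:1
  |U|=4: {4,6,7,8}:1  {5,6,7,8}:4
  |U|=5: {3,4,6,7,8}:1  {4,5,6,7,8}:5
  |U|=6: {3,4,5,6,7,8}:6
  |U|=7: {2,3,4,5,6,7,8}:6
  start at 0(u): 6
  start at 1(c): 6
sum over floor = 12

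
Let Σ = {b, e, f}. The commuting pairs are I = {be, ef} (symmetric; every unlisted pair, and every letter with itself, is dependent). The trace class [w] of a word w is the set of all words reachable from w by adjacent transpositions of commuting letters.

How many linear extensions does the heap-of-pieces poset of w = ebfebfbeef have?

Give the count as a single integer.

210

piece 0:e — minimal
piece 1:b — minimal
piece 2:f rests on {1:b}
piece 3:e rests on {0:e}
piece 4:b rests on {2:f}
piece 5:f rests on {4:b}
piece 6:b rests on {5:f}
piece 7:e rests on {3:e}
piece 8:e rests on {7:e}
piece 9:f rests on {6:b}
minimal pieces: {0:e, 1:b}
ways to finish when only these pieces remain (= sum over removing one remaining piece with nothing left below it):
  1 left: {8}→1  {9}→1
  2 left: {6,9}→1  {7,8}→1  {8,9}→2
  3 left: {3,7,8}→1  {5,6,9}→1  {6,8,9}→3  {7,8,9}→3
  4 left: {0,3,7,8}→1  {3,7,8,9}→4  {4,5,6,9}→1  {5,6,8,9}→4  {6,7,8,9}→6
  5 left: {0,3,7,8,9}→5  {2,4,5,6,9}→1  {3,6,7,8,9}→10  {4,5,6,8,9}→5  {5,6,7,8,9}→10
  6 left: {0,3,6,7,8,9}→15  {1,2,4,5,6,9}→1  {2,4,5,6,8,9}→6  {3,5,6,7,8,9}→20  {4,5,6,7,8,9}→15
  7 left: {0,3,5,6,7,8,9}→35  {1,2,4,5,6,8,9}→7  {2,4,5,6,7,8,9}→21  {3,4,5,6,7,8,9}→35
  8 left: {0,3,4,5,6,7,8,9}→70  {1,2,4,5,6,7,8,9}→28  {2,3,4,5,6,7,8,9}→56
  placing 0:e first → 84 extensions
  placing 1:b first → 126 extensions
total linear extensions = 210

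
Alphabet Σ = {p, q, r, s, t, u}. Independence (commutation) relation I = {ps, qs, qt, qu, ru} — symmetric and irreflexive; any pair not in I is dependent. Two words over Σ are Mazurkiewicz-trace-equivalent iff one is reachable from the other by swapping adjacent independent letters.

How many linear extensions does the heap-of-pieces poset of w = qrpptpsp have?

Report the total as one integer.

3

drop 0:q onto floor
drop 1:r onto {0:q}
drop 2:p onto {1:r}
drop 3:p onto {2:p}
drop 4:t onto {3:p}
drop 5:p onto {4:t}
drop 6:s onto {4:t}
drop 7:p onto {5:p}
ground layer = {0:q}
drop-orders for the pieces not yet dropped (sum over which currently-grounded one goes next):
  1 to go: {6} 1  {7} 1
  2 to go: {5,7} 1  {6,7} 2
  3 to go: {5,6,7} 3
  4 to go: {4,5,6,7} 3
  5 to go: {3,4,5,6,7} 3
  6 to go: {2,3,4,5,6,7} 3
  if 0:q drops first: 3 orders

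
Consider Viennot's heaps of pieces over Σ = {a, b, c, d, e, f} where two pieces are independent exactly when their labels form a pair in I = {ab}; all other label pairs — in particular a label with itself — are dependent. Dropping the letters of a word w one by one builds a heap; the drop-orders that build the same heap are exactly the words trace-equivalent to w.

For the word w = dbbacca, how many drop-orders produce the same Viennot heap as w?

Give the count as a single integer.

drop 0:d onto floor
drop 1:b onto {0:d}
drop 2:b onto {1:b}
drop 3:a onto {0:d}
drop 4:c onto {2:b, 3:a}
drop 5:c onto {4:c}
drop 6:a onto {5:c}
ground layer = {0:d}
drop-orders for the pieces not yet dropped (sum over which currently-grounded one goes next):
  1 to go: {6} 1
  2 to go: {5,6} 1
  3 to go: {4,5,6} 1
  4 to go: {2,4,5,6} 1  {3,4,5,6} 1
  5 to go: {1,2,4,5,6} 1  {2,3,4,5,6} 2
  if 0:d drops first: 3 orders

3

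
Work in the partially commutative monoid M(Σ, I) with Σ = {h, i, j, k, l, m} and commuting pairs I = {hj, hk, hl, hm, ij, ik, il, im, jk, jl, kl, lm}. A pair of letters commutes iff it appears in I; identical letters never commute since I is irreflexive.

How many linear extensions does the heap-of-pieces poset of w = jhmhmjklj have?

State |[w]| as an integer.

#0=j has no predecessor
#1=h has no predecessor
#2=m depends on [0:j]
#3=h depends on [1:h]
#4=m depends on [2:m]
#5=j depends on [4:m]
#6=k depends on [4:m]
#7=l has no predecessor
#8=j depends on [5:j]
sources: [0:j, 1:h, 7:l]
N(rest) = Σ N(rest − s) over sources s of rest; N(one piece) = 1:
  size 1 → [3]=1  [6]=1  [7]=1  [8]=1
  size 2 → [1,3]=1  [3,6]=2  [3,7]=2  [3,8]=2  [5,8]=1  [6,7]=2  [6,8]=2  [7,8]=2
  size 3 → [1,3,6]=3  [1,3,7]=3  [1,3,8]=3  [3,5,8]=3  [3,6,7]=6  [3,6,8]=6  [3,7,8]=6  [5,6,8]=3  [5,7,8]=3  [6,7,8]=6
  size 4 → [1,3,5,8]=6  [1,3,6,7]=12  [1,3,6,8]=12  [1,3,7,8]=12  [3,5,6,8]=12  [3,5,7,8]=12  [3,6,7,8]=24  [4,5,6,8]=3  [5,6,7,8]=12
  size 5 → [1,3,5,6,8]=30  [1,3,5,7,8]=30  [1,3,6,7,8]=60  [2,4,5,6,8]=3  [3,4,5,6,8]=15  [3,5,6,7,8]=60  [4,5,6,7,8]=15
  size 6 → [0,2,4,5,6,8]=3  [1,3,4,5,6,8]=45  [1,3,5,6,7,8]=180  [2,3,4,5,6,8]=18  [2,4,5,6,7,8]=18  [3,4,5,6,7,8]=90
  size 7 → [0,2,3,4,5,6,8]=21  [0,2,4,5,6,7,8]=21  [1,2,3,4,5,6,8]=63  [1,3,4,5,6,7,8]=315  [2,3,4,5,6,7,8]=126
  first=0(j) contributes 504
  first=1(h) contributes 168
  first=7(l) contributes 84
|[w]| = 756

756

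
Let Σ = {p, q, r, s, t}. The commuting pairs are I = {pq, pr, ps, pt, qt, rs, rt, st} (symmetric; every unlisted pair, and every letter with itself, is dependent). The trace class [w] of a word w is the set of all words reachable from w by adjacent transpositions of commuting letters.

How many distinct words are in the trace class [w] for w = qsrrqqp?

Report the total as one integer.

21

#0=q has no predecessor
#1=s depends on [0:q]
#2=r depends on [0:q]
#3=r depends on [2:r]
#4=q depends on [1:s, 3:r]
#5=q depends on [4:q]
#6=p has no predecessor
sources: [0:q, 6:p]
N(rest) = Σ N(rest − s) over sources s of rest; N(one piece) = 1:
  size 1 → [5]=1  [6]=1
  size 2 → [4,5]=1  [5,6]=2
  size 3 → [1,4,5]=1  [3,4,5]=1  [4,5,6]=3
  size 4 → [1,3,4,5]=2  [1,4,5,6]=4  [2,3,4,5]=1  [3,4,5,6]=4
  size 5 → [1,2,3,4,5]=3  [1,3,4,5,6]=10  [2,3,4,5,6]=5
  first=0(q) contributes 18
  first=6(p) contributes 3
|[w]| = 21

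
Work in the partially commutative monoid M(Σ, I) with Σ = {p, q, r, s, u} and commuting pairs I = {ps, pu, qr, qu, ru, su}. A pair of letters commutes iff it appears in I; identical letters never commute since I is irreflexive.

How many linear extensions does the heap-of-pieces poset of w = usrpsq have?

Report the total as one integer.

12

0(u) covers ∅
1(s) covers ∅
2(r) covers 1:s
3(p) covers 2:r
4(s) covers 2:r
5(q) covers 3:p, 4:s
floor of heap: 0:u, 1:s
completions by unplaced set U, small U first (add the entries for U minus each lowest piece of U):
  |U|=1: {0}:1  {5}:1
  |U|=2: {0,5}:2  {3,5}:1  {4,5}:1
  |U|=3: {0,3,5}:3  {0,4,5}:3  {3,4,5}:2
  |U|=4: {0,3,4,5}:8  {2,3,4,5}:2
  start at 0(u): 2
  start at 1(s): 10
sum over floor = 12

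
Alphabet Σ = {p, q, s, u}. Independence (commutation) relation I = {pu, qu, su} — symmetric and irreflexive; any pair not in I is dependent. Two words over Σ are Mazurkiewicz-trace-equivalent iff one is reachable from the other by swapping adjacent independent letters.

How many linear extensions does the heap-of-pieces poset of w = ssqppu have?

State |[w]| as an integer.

#0=s has no predecessor
#1=s depends on [0:s]
#2=q depends on [1:s]
#3=p depends on [2:q]
#4=p depends on [3:p]
#5=u has no predecessor
sources: [0:s, 5:u]
N(rest) = Σ N(rest − s) over sources s of rest; N(one piece) = 1:
  size 1 → [4]=1  [5]=1
  size 2 → [3,4]=1  [4,5]=2
  size 3 → [2,3,4]=1  [3,4,5]=3
  size 4 → [1,2,3,4]=1  [2,3,4,5]=4
  first=0(s) contributes 5
  first=5(u) contributes 1
|[w]| = 6

6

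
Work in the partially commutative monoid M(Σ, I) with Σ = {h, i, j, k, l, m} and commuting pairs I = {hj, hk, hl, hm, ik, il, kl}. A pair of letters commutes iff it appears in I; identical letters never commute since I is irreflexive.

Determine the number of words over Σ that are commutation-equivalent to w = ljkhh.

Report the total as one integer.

0(l) covers ∅
1(j) covers 0:l
2(k) covers 1:j
3(h) covers ∅
4(h) covers 3:h
floor of heap: 0:l, 3:h
completions by unplaced set U, small U first (add the entries for U minus each lowest piece of U):
  |U|=1: {2}:1  {4}:1
  |U|=2: {1,2}:1  {2,4}:2  {3,4}:1
  |U|=3: {0,1,2}:1  {1,2,4}:3  {2,3,4}:3
  start at 0(l): 6
  start at 3(h): 4
sum over floor = 10

10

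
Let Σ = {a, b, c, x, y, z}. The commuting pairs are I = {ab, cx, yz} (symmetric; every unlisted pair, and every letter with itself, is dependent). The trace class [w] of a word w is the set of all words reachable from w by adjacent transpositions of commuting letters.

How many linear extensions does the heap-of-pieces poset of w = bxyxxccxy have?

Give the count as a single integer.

10

piece 0:b — minimal
piece 1:x rests on {0:b}
piece 2:y rests on {1:x}
piece 3:x rests on {2:y}
piece 4:x rests on {3:x}
piece 5:c rests on {2:y}
piece 6:c rests on {5:c}
piece 7:x rests on {4:x}
piece 8:y rests on {6:c, 7:x}
minimal pieces: {0:b}
ways to finish when only these pieces remain (= sum over removing one remaining piece with nothing left below it):
  1 left: {8}→1
  2 left: {6,8}→1  {7,8}→1
  3 left: {4,7,8}→1  {5,6,8}→1  {6,7,8}→2
  4 left: {3,4,7,8}→1  {4,6,7,8}→3  {5,6,7,8}→3
  5 left: {3,4,6,7,8}→4  {4,5,6,7,8}→6
  6 left: {3,4,5,6,7,8}→10
  7 left: {2,3,4,5,6,7,8}→10
  placing 0:b first → 10 extensions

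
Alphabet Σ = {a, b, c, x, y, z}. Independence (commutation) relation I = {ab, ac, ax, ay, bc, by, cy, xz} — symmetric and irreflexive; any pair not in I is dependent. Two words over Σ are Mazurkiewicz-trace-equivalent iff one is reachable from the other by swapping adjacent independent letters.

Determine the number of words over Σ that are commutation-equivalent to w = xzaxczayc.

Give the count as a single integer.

piece 0:x — minimal
piece 1:z — minimal
piece 2:a rests on {1:z}
piece 3:x rests on {0:x}
piece 4:c rests on {1:z, 3:x}
piece 5:z rests on {2:a, 4:c}
piece 6:a rests on {5:z}
piece 7:y rests on {5:z}
piece 8:c rests on {5:z}
minimal pieces: {0:x, 1:z}
ways to finish when only these pieces remain (= sum over removing one remaining piece with nothing left below it):
  1 left: {6}→1  {7}→1  {8}→1
  2 left: {6,7}→2  {6,8}→2  {7,8}→2
  3 left: {6,7,8}→6
  4 left: {5,6,7,8}→6
  5 left: {2,5,6,7,8}→6  {4,5,6,7,8}→6
  6 left: {2,4,5,6,7,8}→12  {3,4,5,6,7,8}→6
  7 left: {0,3,4,5,6,7,8}→6  {1,2,4,5,6,7,8}→12  {2,3,4,5,6,7,8}→18
  placing 0:x first → 30 extensions
  placing 1:z first → 24 extensions
total linear extensions = 54

54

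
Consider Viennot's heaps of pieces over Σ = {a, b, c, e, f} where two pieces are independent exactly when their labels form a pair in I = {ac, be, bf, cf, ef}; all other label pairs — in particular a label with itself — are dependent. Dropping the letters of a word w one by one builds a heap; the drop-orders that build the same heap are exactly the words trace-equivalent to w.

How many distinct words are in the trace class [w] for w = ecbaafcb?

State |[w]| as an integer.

7

drop 0:e onto floor
drop 1:c onto {0:e}
drop 2:b onto {1:c}
drop 3:a onto {2:b}
drop 4:a onto {3:a}
drop 5:f onto {4:a}
drop 6:c onto {2:b}
drop 7:b onto {4:a, 6:c}
ground layer = {0:e}
drop-orders for the pieces not yet dropped (sum over which currently-grounded one goes next):
  1 to go: {5} 1  {7} 1
  2 to go: {5,7} 2  {6,7} 1
  3 to go: {4,5,7} 2  {5,6,7} 3
  4 to go: {3,4,5,7} 2  {4,5,6,7} 5
  5 to go: {3,4,5,6,7} 7
  6 to go: {2,3,4,5,6,7} 7
  if 0:e drops first: 7 orders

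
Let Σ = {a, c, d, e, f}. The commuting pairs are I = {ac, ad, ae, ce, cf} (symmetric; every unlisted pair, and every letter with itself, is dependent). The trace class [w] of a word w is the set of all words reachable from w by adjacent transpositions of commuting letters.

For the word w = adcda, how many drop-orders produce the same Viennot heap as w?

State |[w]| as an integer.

10

#0=a has no predecessor
#1=d has no predecessor
#2=c depends on [1:d]
#3=d depends on [2:c]
#4=a depends on [0:a]
sources: [0:a, 1:d]
N(rest) = Σ N(rest − s) over sources s of rest; N(one piece) = 1:
  size 1 → [3]=1  [4]=1
  size 2 → [0,4]=1  [2,3]=1  [3,4]=2
  size 3 → [0,3,4]=3  [1,2,3]=1  [2,3,4]=3
  first=0(a) contributes 4
  first=1(d) contributes 6
|[w]| = 10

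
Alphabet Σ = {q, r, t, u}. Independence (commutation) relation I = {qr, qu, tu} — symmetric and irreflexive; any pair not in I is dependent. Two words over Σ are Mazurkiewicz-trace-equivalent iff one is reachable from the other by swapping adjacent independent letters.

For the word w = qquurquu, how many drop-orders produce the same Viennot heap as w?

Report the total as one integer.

56

#0=q has no predecessor
#1=q depends on [0:q]
#2=u has no predecessor
#3=u depends on [2:u]
#4=r depends on [3:u]
#5=q depends on [1:q]
#6=u depends on [4:r]
#7=u depends on [6:u]
sources: [0:q, 2:u]
N(rest) = Σ N(rest − s) over sources s of rest; N(one piece) = 1:
  size 1 → [5]=1  [7]=1
  size 2 → [1,5]=1  [5,7]=2  [6,7]=1
  size 3 → [0,1,5]=1  [1,5,7]=3  [4,6,7]=1  [5,6,7]=3
  size 4 → [0,1,5,7]=4  [1,5,6,7]=6  [3,4,6,7]=1  [4,5,6,7]=4
  size 5 → [0,1,5,6,7]=10  [1,4,5,6,7]=10  [2,3,4,6,7]=1  [3,4,5,6,7]=5
  size 6 → [0,1,4,5,6,7]=20  [1,3,4,5,6,7]=15  [2,3,4,5,6,7]=6
  first=0(q) contributes 21
  first=2(u) contributes 35
|[w]| = 56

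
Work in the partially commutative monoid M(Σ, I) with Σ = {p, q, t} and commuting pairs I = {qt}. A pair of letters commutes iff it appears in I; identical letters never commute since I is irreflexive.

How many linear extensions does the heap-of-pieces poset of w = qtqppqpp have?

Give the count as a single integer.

3

#0=q has no predecessor
#1=t has no predecessor
#2=q depends on [0:q]
#3=p depends on [1:t, 2:q]
#4=p depends on [3:p]
#5=q depends on [4:p]
#6=p depends on [5:q]
#7=p depends on [6:p]
sources: [0:q, 1:t]
N(rest) = Σ N(rest − s) over sources s of rest; N(one piece) = 1:
  size 1 → [7]=1
  size 2 → [6,7]=1
  size 3 → [5,6,7]=1
  size 4 → [4,5,6,7]=1
  size 5 → [3,4,5,6,7]=1
  size 6 → [1,3,4,5,6,7]=1  [2,3,4,5,6,7]=1
  first=0(q) contributes 2
  first=1(t) contributes 1
|[w]| = 3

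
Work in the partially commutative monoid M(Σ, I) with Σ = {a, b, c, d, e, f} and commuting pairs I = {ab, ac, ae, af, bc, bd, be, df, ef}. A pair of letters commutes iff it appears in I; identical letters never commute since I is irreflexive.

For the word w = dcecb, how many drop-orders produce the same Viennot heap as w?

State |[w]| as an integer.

0(d) covers ∅
1(c) covers 0:d
2(e) covers 1:c
3(c) covers 2:e
4(b) covers ∅
floor of heap: 0:d, 4:b
completions by unplaced set U, small U first (add the entries for U minus each lowest piece of U):
  |U|=1: {3}:1  {4}:1
  |U|=2: {2,3}:1  {3,4}:2
  |U|=3: {1,2,3}:1  {2,3,4}:3
  start at 0(d): 4
  start at 4(b): 1
sum over floor = 5

5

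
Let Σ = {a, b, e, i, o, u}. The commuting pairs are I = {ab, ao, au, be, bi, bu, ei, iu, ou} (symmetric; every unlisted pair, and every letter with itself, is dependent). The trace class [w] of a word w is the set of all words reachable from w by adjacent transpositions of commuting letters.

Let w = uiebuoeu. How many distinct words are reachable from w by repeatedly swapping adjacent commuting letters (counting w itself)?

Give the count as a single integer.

32

#0=u has no predecessor
#1=i has no predecessor
#2=e depends on [0:u]
#3=b has no predecessor
#4=u depends on [2:e]
#5=o depends on [1:i, 2:e, 3:b]
#6=e depends on [4:u, 5:o]
#7=u depends on [6:e]
sources: [0:u, 1:i, 3:b]
N(rest) = Σ N(rest − s) over sources s of rest; N(one piece) = 1:
  size 1 → [7]=1
  size 2 → [6,7]=1
  size 3 → [4,6,7]=1  [5,6,7]=1
  size 4 → [1,5,6,7]=1  [3,5,6,7]=1  [4,5,6,7]=2
  size 5 → [1,3,5,6,7]=2  [1,4,5,6,7]=3  [2,4,5,6,7]=2  [3,4,5,6,7]=3
  size 6 → [0,2,4,5,6,7]=2  [1,2,4,5,6,7]=5  [1,3,4,5,6,7]=8  [2,3,4,5,6,7]=5
  first=0(u) contributes 18
  first=1(i) contributes 7
  first=3(b) contributes 7
|[w]| = 32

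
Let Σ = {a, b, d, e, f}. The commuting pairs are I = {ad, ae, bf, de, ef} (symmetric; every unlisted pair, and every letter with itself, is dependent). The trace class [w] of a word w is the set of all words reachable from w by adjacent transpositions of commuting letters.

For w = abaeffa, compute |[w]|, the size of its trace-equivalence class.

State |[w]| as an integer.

0(a) covers ∅
1(b) covers 0:a
2(a) covers 1:b
3(e) covers 1:b
4(f) covers 2:a
5(f) covers 4:f
6(a) covers 5:f
floor of heap: 0:a
completions by unplaced set U, small U first (add the entries for U minus each lowest piece of U):
  |U|=1: {3}:1  {6}:1
  |U|=2: {3,6}:2  {5,6}:1
  |U|=3: {3,5,6}:3  {4,5,6}:1
  |U|=4: {2,4,5,6}:1  {3,4,5,6}:4
  |U|=5: {2,3,4,5,6}:5
  start at 0(a): 5

5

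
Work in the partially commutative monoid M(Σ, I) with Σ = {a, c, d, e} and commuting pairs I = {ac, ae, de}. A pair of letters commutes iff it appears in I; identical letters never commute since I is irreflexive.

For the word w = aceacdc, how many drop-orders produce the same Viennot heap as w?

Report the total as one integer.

10

0(a) covers ∅
1(c) covers ∅
2(e) covers 1:c
3(a) covers 0:a
4(c) covers 2:e
5(d) covers 3:a, 4:c
6(c) covers 5:d
floor of heap: 0:a, 1:c
completions by unplaced set U, small U first (add the entries for U minus each lowest piece of U):
  |U|=1: {6}:1
  |U|=2: {5,6}:1
  |U|=3: {3,5,6}:1  {4,5,6}:1
  |U|=4: {0,3,5,6}:1  {2,4,5,6}:1  {3,4,5,6}:2
  |U|=5: {0,3,4,5,6}:3  {1,2,4,5,6}:1  {2,3,4,5,6}:3
  start at 0(a): 4
  start at 1(c): 6
sum over floor = 10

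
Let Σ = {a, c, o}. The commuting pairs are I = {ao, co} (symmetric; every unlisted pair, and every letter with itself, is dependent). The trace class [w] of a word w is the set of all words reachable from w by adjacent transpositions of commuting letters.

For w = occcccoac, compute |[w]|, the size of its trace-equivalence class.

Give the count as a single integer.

36

#0=o has no predecessor
#1=c has no predecessor
#2=c depends on [1:c]
#3=c depends on [2:c]
#4=c depends on [3:c]
#5=c depends on [4:c]
#6=o depends on [0:o]
#7=a depends on [5:c]
#8=c depends on [7:a]
sources: [0:o, 1:c]
N(rest) = Σ N(rest − s) over sources s of rest; N(one piece) = 1:
  size 1 → [6]=1  [8]=1
  size 2 → [0,6]=1  [6,8]=2  [7,8]=1
  size 3 → [0,6,8]=3  [5,7,8]=1  [6,7,8]=3
  size 4 → [0,6,7,8]=6  [4,5,7,8]=1  [5,6,7,8]=4
  size 5 → [0,5,6,7,8]=10  [3,4,5,7,8]=1  [4,5,6,7,8]=5
  size 6 → [0,4,5,6,7,8]=15  [2,3,4,5,7,8]=1  [3,4,5,6,7,8]=6
  size 7 → [0,3,4,5,6,7,8]=21  [1,2,3,4,5,7,8]=1  [2,3,4,5,6,7,8]=7
  first=0(o) contributes 8
  first=1(c) contributes 28
|[w]| = 36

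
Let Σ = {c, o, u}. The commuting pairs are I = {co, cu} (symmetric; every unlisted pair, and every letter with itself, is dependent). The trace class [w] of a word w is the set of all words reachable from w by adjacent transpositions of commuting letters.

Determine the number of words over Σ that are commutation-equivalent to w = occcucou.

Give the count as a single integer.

70

0(o) covers ∅
1(c) covers ∅
2(c) covers 1:c
3(c) covers 2:c
4(u) covers 0:o
5(c) covers 3:c
6(o) covers 4:u
7(u) covers 6:o
floor of heap: 0:o, 1:c
completions by unplaced set U, small U first (add the entries for U minus each lowest piece of U):
  |U|=1: {5}:1  {7}:1
  |U|=2: {3,5}:1  {5,7}:2  {6,7}:1
  |U|=3: {2,3,5}:1  {3,5,7}:3  {4,6,7}:1  {5,6,7}:3
  |U|=4: {0,4,6,7}:1  {1,2,3,5}:1  {2,3,5,7}:4  {3,5,6,7}:6  {4,5,6,7}:4
  |U|=5: {0,4,5,6,7}:5  {1,2,3,5,7}:5  {2,3,5,6,7}:10  {3,4,5,6,7}:10
  |U|=6: {0,3,4,5,6,7}:15  {1,2,3,5,6,7}:15  {2,3,4,5,6,7}:20
  start at 0(o): 35
  start at 1(c): 35
sum over floor = 70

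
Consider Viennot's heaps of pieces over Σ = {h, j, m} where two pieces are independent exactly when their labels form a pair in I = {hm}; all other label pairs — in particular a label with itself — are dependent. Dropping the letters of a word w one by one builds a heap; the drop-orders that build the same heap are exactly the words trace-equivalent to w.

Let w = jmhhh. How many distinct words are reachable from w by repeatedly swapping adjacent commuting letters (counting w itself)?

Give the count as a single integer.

piece 0:j — minimal
piece 1:m rests on {0:j}
piece 2:h rests on {0:j}
piece 3:h rests on {2:h}
piece 4:h rests on {3:h}
minimal pieces: {0:j}
ways to finish when only these pieces remain (= sum over removing one remaining piece with nothing left below it):
  1 left: {1}→1  {4}→1
  2 left: {1,4}→2  {3,4}→1
  3 left: {1,3,4}→3  {2,3,4}→1
  placing 0:j first → 4 extensions

4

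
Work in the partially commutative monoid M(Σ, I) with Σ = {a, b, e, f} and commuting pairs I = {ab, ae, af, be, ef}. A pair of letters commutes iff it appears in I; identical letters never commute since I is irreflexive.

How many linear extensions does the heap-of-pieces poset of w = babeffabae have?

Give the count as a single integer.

2520

#0=b has no predecessor
#1=a has no predecessor
#2=b depends on [0:b]
#3=e has no predecessor
#4=f depends on [2:b]
#5=f depends on [4:f]
#6=a depends on [1:a]
#7=b depends on [5:f]
#8=a depends on [6:a]
#9=e depends on [3:e]
sources: [0:b, 1:a, 3:e]
N(rest) = Σ N(rest − s) over sources s of rest; N(one piece) = 1:
  size 1 → [7]=1  [8]=1  [9]=1
  size 2 → [3,9]=1  [5,7]=1  [6,8]=1  [7,8]=2  [7,9]=2  [8,9]=2
  size 3 → [1,6,8]=1  [3,7,9]=3  [3,8,9]=3  [4,5,7]=1  [5,7,8]=3  [5,7,9]=3  [6,7,8]=3  [6,8,9]=3  [7,8,9]=6
  size 4 → [1,6,7,8]=4  [1,6,8,9]=4  [2,4,5,7]=1  [3,5,7,9]=6  [3,6,8,9]=6  [3,7,8,9]=12  [4,5,7,8]=4  [4,5,7,9]=4  [5,6,7,8]=6  [5,7,8,9]=12  [6,7,8,9]=12
  size 5 → [0,2,4,5,7]=1  [1,3,6,8,9]=10  [1,5,6,7,8]=10  [1,6,7,8,9]=20  [2,4,5,7,8]=5  [2,4,5,7,9]=5  [3,4,5,7,9]=10  [3,5,7,8,9]=30  [3,6,7,8,9]=30  [4,5,6,7,8]=10  [4,5,7,8,9]=20  [5,6,7,8,9]=30
  size 6 → [0,2,4,5,7,8]=6  [0,2,4,5,7,9]=6  [1,3,6,7,8,9]=60  [1,4,5,6,7,8]=20  [1,5,6,7,8,9]=60  [2,3,4,5,7,9]=15  [2,4,5,6,7,8]=15  [2,4,5,7,8,9]=30  [3,4,5,7,8,9]=60  [3,5,6,7,8,9]=90  [4,5,6,7,8,9]=60
  size 7 → [0,2,3,4,5,7,9]=21  [0,2,4,5,6,7,8]=21  [0,2,4,5,7,8,9]=42  [1,2,4,5,6,7,8]=35  [1,3,5,6,7,8,9]=210  [1,4,5,6,7,8,9]=140  [2,3,4,5,7,8,9]=105  [2,4,5,6,7,8,9]=105  [3,4,5,6,7,8,9]=210
  size 8 → [0,1,2,4,5,6,7,8]=56  [0,2,3,4,5,7,8,9]=168  [0,2,4,5,6,7,8,9]=168  [1,2,4,5,6,7,8,9]=280  [1,3,4,5,6,7,8,9]=560  [2,3,4,5,6,7,8,9]=420
  first=0(b) contributes 1260
  first=1(a) contributes 756
  first=3(e) contributes 504
|[w]| = 2520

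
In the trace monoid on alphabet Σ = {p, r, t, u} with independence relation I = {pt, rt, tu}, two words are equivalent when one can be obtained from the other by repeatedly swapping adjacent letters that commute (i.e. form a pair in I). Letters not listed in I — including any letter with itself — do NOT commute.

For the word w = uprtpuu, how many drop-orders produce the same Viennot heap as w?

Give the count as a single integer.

7

piece 0:u — minimal
piece 1:p rests on {0:u}
piece 2:r rests on {1:p}
piece 3:t — minimal
piece 4:p rests on {2:r}
piece 5:u rests on {4:p}
piece 6:u rests on {5:u}
minimal pieces: {0:u, 3:t}
ways to finish when only these pieces remain (= sum over removing one remaining piece with nothing left below it):
  1 left: {3}→1  {6}→1
  2 left: {3,6}→2  {5,6}→1
  3 left: {3,5,6}→3  {4,5,6}→1
  4 left: {2,4,5,6}→1  {3,4,5,6}→4
  5 left: {1,2,4,5,6}→1  {2,3,4,5,6}→5
  placing 0:u first → 6 extensions
  placing 3:t first → 1 extensions
total linear extensions = 7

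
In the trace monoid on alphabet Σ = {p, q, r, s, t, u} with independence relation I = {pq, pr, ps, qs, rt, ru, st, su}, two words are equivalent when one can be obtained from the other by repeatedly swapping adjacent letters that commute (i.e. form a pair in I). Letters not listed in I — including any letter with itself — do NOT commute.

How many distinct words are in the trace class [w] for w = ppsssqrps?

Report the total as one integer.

0(p) covers ∅
1(p) covers 0:p
2(s) covers ∅
3(s) covers 2:s
4(s) covers 3:s
5(q) covers ∅
6(r) covers 4:s, 5:q
7(p) covers 1:p
8(s) covers 6:r
floor of heap: 0:p, 2:s, 5:q
completions by unplaced set U, small U first (add the entries for U minus each lowest piece of U):
  |U|=1: {7}:1  {8}:1
  |U|=2: {1,7}:1  {6,8}:1  {7,8}:2
  |U|=3: {0,1,7}:1  {1,7,8}:3  {4,6,8}:1  {5,6,8}:1  {6,7,8}:3
  |U|=4: {0,1,7,8}:4  {1,6,7,8}:6  {3,4,6,8}:1  {4,5,6,8}:2  {4,6,7,8}:4  {5,6,7,8}:4
  |U|=5: {0,1,6,7,8}:10  {1,4,6,7,8}:10  {1,5,6,7,8}:10  {2,3,4,6,8}:1  {3,4,5,6,8}:3  {3,4,6,7,8}:5  {4,5,6,7,8}:10
  |U|=6: {0,1,4,6,7,8}:20  {0,1,5,6,7,8}:20  {1,3,4,6,7,8}:15  {1,4,5,6,7,8}:30  {2,3,4,5,6,8}:4  {2,3,4,6,7,8}:6  {3,4,5,6,7,8}:18
  |U|=7: {0,1,3,4,6,7,8}:35  {0,1,4,5,6,7,8}:70  {1,2,3,4,6,7,8}:21  {1,3,4,5,6,7,8}:63  {2,3,4,5,6,7,8}:28
  start at 0(p): 112
  start at 2(s): 168
  start at 5(q): 56
sum over floor = 336

336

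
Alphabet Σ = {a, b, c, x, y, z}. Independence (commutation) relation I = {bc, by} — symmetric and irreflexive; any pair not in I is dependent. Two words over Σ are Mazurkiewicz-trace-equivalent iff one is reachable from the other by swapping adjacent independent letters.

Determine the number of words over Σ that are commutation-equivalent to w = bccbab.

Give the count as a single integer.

0(b) covers ∅
1(c) covers ∅
2(c) covers 1:c
3(b) covers 0:b
4(a) covers 2:c, 3:b
5(b) covers 4:a
floor of heap: 0:b, 1:c
completions by unplaced set U, small U first (add the entries for U minus each lowest piece of U):
  |U|=1: {5}:1
  |U|=2: {4,5}:1
  |U|=3: {2,4,5}:1  {3,4,5}:1
  |U|=4: {0,3,4,5}:1  {1,2,4,5}:1  {2,3,4,5}:2
  start at 0(b): 3
  start at 1(c): 3
sum over floor = 6

6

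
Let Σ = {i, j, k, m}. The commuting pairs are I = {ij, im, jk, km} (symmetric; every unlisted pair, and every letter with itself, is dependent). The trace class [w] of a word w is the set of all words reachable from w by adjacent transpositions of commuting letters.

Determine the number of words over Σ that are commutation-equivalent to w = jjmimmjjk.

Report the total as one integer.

#0=j has no predecessor
#1=j depends on [0:j]
#2=m depends on [1:j]
#3=i has no predecessor
#4=m depends on [2:m]
#5=m depends on [4:m]
#6=j depends on [5:m]
#7=j depends on [6:j]
#8=k depends on [3:i]
sources: [0:j, 3:i]
N(rest) = Σ N(rest − s) over sources s of rest; N(one piece) = 1:
  size 1 → [7]=1  [8]=1
  size 2 → [3,8]=1  [6,7]=1  [7,8]=2
  size 3 → [3,7,8]=3  [5,6,7]=1  [6,7,8]=3
  size 4 → [3,6,7,8]=6  [4,5,6,7]=1  [5,6,7,8]=4
  size 5 → [2,4,5,6,7]=1  [3,5,6,7,8]=10  [4,5,6,7,8]=5
  size 6 → [1,2,4,5,6,7]=1  [2,4,5,6,7,8]=6  [3,4,5,6,7,8]=15
  size 7 → [0,1,2,4,5,6,7]=1  [1,2,4,5,6,7,8]=7  [2,3,4,5,6,7,8]=21
  first=0(j) contributes 28
  first=3(i) contributes 8
|[w]| = 36

36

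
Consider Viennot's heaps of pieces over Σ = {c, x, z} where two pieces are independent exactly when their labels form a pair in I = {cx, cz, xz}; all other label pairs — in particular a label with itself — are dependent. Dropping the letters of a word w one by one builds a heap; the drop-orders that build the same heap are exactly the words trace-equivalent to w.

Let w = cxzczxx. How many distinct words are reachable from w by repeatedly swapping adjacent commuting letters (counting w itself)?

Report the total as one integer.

210

0(c) covers ∅
1(x) covers ∅
2(z) covers ∅
3(c) covers 0:c
4(z) covers 2:z
5(x) covers 1:x
6(x) covers 5:x
floor of heap: 0:c, 1:x, 2:z
completions by unplaced set U, small U first (add the entries for U minus each lowest piece of U):
  |U|=1: {3}:1  {4}:1  {6}:1
  |U|=2: {0,3}:1  {2,4}:1  {3,4}:2  {3,6}:2  {4,6}:2  {5,6}:1
  |U|=3: {0,3,4}:3  {0,3,6}:3  {1,5,6}:1  {2,3,4}:3  {2,4,6}:3  {3,4,6}:6  {3,5,6}:3  {4,5,6}:3
  |U|=4: {0,2,3,4}:6  {0,3,4,6}:12  {0,3,5,6}:6  {1,3,5,6}:4  {1,4,5,6}:4  {2,3,4,6}:12  {2,4,5,6}:6  {3,4,5,6}:12
  |U|=5: {0,1,3,5,6}:10  {0,2,3,4,6}:30  {0,3,4,5,6}:30  {1,2,4,5,6}:10  {1,3,4,5,6}:20  {2,3,4,5,6}:30
  start at 0(c): 60
  start at 1(x): 90
  start at 2(z): 60
sum over floor = 210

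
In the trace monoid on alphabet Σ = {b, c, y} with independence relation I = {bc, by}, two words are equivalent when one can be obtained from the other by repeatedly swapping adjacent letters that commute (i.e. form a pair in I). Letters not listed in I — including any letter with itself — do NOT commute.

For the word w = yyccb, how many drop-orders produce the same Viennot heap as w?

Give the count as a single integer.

0(y) covers ∅
1(y) covers 0:y
2(c) covers 1:y
3(c) covers 2:c
4(b) covers ∅
floor of heap: 0:y, 4:b
completions by unplaced set U, small U first (add the entries for U minus each lowest piece of U):
  |U|=1: {3}:1  {4}:1
  |U|=2: {2,3}:1  {3,4}:2
  |U|=3: {1,2,3}:1  {2,3,4}:3
  start at 0(y): 4
  start at 4(b): 1
sum over floor = 5

5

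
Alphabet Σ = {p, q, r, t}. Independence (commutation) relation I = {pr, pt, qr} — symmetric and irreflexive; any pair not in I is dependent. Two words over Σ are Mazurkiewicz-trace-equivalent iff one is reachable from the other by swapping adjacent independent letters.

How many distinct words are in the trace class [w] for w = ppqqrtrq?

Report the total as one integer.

0(p) covers ∅
1(p) covers 0:p
2(q) covers 1:p
3(q) covers 2:q
4(r) covers ∅
5(t) covers 3:q, 4:r
6(r) covers 5:t
7(q) covers 5:t
floor of heap: 0:p, 4:r
completions by unplaced set U, small U first (add the entries for U minus each lowest piece of U):
  |U|=1: {6}:1  {7}:1
  |U|=2: {6,7}:2
  |U|=3: {5,6,7}:2
  |U|=4: {3,5,6,7}:2  {4,5,6,7}:2
  |U|=5: {2,3,5,6,7}:2  {3,4,5,6,7}:4
  |U|=6: {1,2,3,5,6,7}:2  {2,3,4,5,6,7}:6
  start at 0(p): 8
  start at 4(r): 2
sum over floor = 10

10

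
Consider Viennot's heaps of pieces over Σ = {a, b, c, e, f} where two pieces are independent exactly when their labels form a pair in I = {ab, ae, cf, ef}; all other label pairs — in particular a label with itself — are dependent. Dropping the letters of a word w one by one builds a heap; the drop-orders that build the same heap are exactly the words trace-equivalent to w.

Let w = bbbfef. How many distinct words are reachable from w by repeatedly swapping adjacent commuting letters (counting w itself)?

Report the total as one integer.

3

0(b) covers ∅
1(b) covers 0:b
2(b) covers 1:b
3(f) covers 2:b
4(e) covers 2:b
5(f) covers 3:f
floor of heap: 0:b
completions by unplaced set U, small U first (add the entries for U minus each lowest piece of U):
  |U|=1: {4}:1  {5}:1
  |U|=2: {3,5}:1  {4,5}:2
  |U|=3: {3,4,5}:3
  |U|=4: {2,3,4,5}:3
  start at 0(b): 3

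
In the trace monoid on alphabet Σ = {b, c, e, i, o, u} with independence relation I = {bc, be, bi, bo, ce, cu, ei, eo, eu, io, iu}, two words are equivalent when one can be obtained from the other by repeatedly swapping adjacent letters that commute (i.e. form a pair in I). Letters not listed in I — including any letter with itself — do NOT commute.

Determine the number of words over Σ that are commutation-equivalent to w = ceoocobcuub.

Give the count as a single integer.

#0=c has no predecessor
#1=e has no predecessor
#2=o depends on [0:c]
#3=o depends on [2:o]
#4=c depends on [3:o]
#5=o depends on [4:c]
#6=b has no predecessor
#7=c depends on [5:o]
#8=u depends on [5:o, 6:b]
#9=u depends on [8:u]
#10=b depends on [9:u]
sources: [0:c, 1:e, 6:b]
N(rest) = Σ N(rest − s) over sources s of rest; N(one piece) = 1:
  size 1 → [1]=1  [7]=1  [10]=1
  size 2 → [1,7]=2  [1,10]=2  [7,10]=2  [9,10]=1
  size 3 → [1,7,10]=6  [1,9,10]=3  [7,9,10]=3  [8,9,10]=1
  size 4 → [1,7,9,10]=12  [1,8,9,10]=4  [6,8,9,10]=1  [7,8,9,10]=4
  size 5 → [1,6,8,9,10]=5  [1,7,8,9,10]=20  [5,7,8,9,10]=4  [6,7,8,9,10]=5
  size 6 → [1,5,7,8,9,10]=24  [1,6,7,8,9,10]=30  [4,5,7,8,9,10]=4  [5,6,7,8,9,10]=9
  size 7 → [1,4,5,7,8,9,10]=28  [1,5,6,7,8,9,10]=63  [3,4,5,7,8,9,10]=4  [4,5,6,7,8,9,10]=13
  size 8 → [1,3,4,5,7,8,9,10]=32  [1,4,5,6,7,8,9,10]=104  [2,3,4,5,7,8,9,10]=4  [3,4,5,6,7,8,9,10]=17
  size 9 → [0,2,3,4,5,7,8,9,10]=4  [1,2,3,4,5,7,8,9,10]=36  [1,3,4,5,6,7,8,9,10]=153  [2,3,4,5,6,7,8,9,10]=21
  first=0(c) contributes 210
  first=1(e) contributes 25
  first=6(b) contributes 40
|[w]| = 275

275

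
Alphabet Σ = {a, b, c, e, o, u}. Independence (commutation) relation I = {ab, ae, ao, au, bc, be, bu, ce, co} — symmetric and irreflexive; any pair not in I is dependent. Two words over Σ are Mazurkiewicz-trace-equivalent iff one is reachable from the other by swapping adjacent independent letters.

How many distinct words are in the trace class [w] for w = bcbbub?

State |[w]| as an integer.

drop 0:b onto floor
drop 1:c onto floor
drop 2:b onto {0:b}
drop 3:b onto {2:b}
drop 4:u onto {1:c}
drop 5:b onto {3:b}
ground layer = {0:b, 1:c}
drop-orders for the pieces not yet dropped (sum over which currently-grounded one goes next):
  1 to go: {4} 1  {5} 1
  2 to go: {1,4} 1  {3,5} 1  {4,5} 2
  3 to go: {1,4,5} 3  {2,3,5} 1  {3,4,5} 3
  4 to go: {0,2,3,5} 1  {1,3,4,5} 6  {2,3,4,5} 4
  if 0:b drops first: 10 orders
  if 1:c drops first: 5 orders
heap linearizations: 15

15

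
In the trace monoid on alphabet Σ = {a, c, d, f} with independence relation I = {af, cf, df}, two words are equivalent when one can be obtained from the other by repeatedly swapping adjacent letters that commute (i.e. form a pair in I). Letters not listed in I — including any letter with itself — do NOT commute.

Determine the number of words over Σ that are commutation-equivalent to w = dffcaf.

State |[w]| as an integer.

20

drop 0:d onto floor
drop 1:f onto floor
drop 2:f onto {1:f}
drop 3:c onto {0:d}
drop 4:a onto {3:c}
drop 5:f onto {2:f}
ground layer = {0:d, 1:f}
drop-orders for the pieces not yet dropped (sum over which currently-grounded one goes next):
  1 to go: {4} 1  {5} 1
  2 to go: {2,5} 1  {3,4} 1  {4,5} 2
  3 to go: {0,3,4} 1  {1,2,5} 1  {2,4,5} 3  {3,4,5} 3
  4 to go: {0,3,4,5} 4  {1,2,4,5} 4  {2,3,4,5} 6
  if 0:d drops first: 10 orders
  if 1:f drops first: 10 orders
heap linearizations: 20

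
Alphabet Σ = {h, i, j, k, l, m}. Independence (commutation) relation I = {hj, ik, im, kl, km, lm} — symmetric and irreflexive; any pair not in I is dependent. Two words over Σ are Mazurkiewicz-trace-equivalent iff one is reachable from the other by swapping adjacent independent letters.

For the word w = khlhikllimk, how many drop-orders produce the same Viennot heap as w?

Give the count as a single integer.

105

#0=k has no predecessor
#1=h depends on [0:k]
#2=l depends on [1:h]
#3=h depends on [2:l]
#4=i depends on [3:h]
#5=k depends on [3:h]
#6=l depends on [4:i]
#7=l depends on [6:l]
#8=i depends on [7:l]
#9=m depends on [3:h]
#10=k depends on [5:k]
sources: [0:k]
N(rest) = Σ N(rest − s) over sources s of rest; N(one piece) = 1:
  size 1 → [8]=1  [9]=1  [10]=1
  size 2 → [5,10]=1  [7,8]=1  [8,9]=2  [8,10]=2  [9,10]=2
  size 3 → [5,8,10]=3  [5,9,10]=3  [6,7,8]=1  [7,8,9]=3  [7,8,10]=3  [8,9,10]=6
  size 4 → [4,6,7,8]=1  [5,7,8,10]=6  [5,8,9,10]=12  [6,7,8,9]=4  [6,7,8,10]=4  [7,8,9,10]=12
  size 5 → [4,6,7,8,9]=5  [4,6,7,8,10]=5  [5,6,7,8,10]=10  [5,7,8,9,10]=30  [6,7,8,9,10]=20
  size 6 → [4,5,6,7,8,10]=15  [4,6,7,8,9,10]=30  [5,6,7,8,9,10]=60
  size 7 → [4,5,6,7,8,9,10]=105
  size 8 → [3,4,5,6,7,8,9,10]=105
  size 9 → [2,3,4,5,6,7,8,9,10]=105
  first=0(k) contributes 105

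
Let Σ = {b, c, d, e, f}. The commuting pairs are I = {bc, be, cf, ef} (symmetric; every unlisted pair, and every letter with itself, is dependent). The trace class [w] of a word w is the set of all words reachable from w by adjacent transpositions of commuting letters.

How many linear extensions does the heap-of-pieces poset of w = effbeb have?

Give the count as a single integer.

15

drop 0:e onto floor
drop 1:f onto floor
drop 2:f onto {1:f}
drop 3:b onto {2:f}
drop 4:e onto {0:e}
drop 5:b onto {3:b}
ground layer = {0:e, 1:f}
drop-orders for the pieces not yet dropped (sum over which currently-grounded one goes next):
  1 to go: {4} 1  {5} 1
  2 to go: {0,4} 1  {3,5} 1  {4,5} 2
  3 to go: {0,4,5} 3  {2,3,5} 1  {3,4,5} 3
  4 to go: {0,3,4,5} 6  {1,2,3,5} 1  {2,3,4,5} 4
  if 0:e drops first: 5 orders
  if 1:f drops first: 10 orders
heap linearizations: 15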